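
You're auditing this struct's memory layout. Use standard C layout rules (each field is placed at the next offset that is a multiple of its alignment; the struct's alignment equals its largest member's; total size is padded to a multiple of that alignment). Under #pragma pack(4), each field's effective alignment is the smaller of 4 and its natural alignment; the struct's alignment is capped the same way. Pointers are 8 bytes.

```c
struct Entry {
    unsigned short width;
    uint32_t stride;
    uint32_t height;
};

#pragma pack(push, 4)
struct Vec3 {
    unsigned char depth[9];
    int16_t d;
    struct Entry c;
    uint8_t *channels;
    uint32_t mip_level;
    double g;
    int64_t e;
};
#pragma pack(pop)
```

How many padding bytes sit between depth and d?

Entry: width at 0 (size 2, align 2) → ends 2; pad 2 to align 4 for stride; stride at 4 (size 4, align 4) → ends 8; height at 8 (size 4, align 4) → ends 12; total 12 bytes, alignment 4
depth at 0 (size 9, align 1) → ends 9
pad 1 to align 2 for d
d at 10 (size 2, align 2) → ends 12

1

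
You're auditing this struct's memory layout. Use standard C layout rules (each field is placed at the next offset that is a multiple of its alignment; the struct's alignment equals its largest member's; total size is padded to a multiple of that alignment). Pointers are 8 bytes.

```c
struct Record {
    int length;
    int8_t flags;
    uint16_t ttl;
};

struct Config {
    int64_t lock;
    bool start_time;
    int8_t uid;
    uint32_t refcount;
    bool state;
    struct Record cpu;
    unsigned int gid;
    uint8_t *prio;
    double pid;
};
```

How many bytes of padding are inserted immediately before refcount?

2

Record: 0..4  length  (4B, 4-aligned); 4..5  flags  (1B, 1-aligned); 5..6  -- padding (1B); 6..8  ttl  (2B, 2-aligned); sizeof = 8, alignof = 4
0..8  lock  (8B, 8-aligned)
8..9  start_time  (1B, 1-aligned)
9..10  uid  (1B, 1-aligned)
10..12  -- padding (2B)
12..16  refcount  (4B, 4-aligned)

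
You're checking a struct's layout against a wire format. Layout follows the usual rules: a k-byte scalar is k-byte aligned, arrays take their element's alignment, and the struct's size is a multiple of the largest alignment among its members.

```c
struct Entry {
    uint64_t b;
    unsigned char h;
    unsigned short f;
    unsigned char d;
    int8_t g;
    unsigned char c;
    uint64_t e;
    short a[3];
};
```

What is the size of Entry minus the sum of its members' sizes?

4

b at 0 (size 8, align 8) → ends 8
h at 8 (size 1, align 1) → ends 9
pad 1 to align 2 for f
f at 10 (size 2, align 2) → ends 12
d at 12 (size 1, align 1) → ends 13
g at 13 (size 1, align 1) → ends 14
c at 14 (size 1, align 1) → ends 15
pad 1 to align 8 for e
e at 16 (size 8, align 8) → ends 24
a at 24 (size 6, align 2) → ends 30
tail pad 2 to reach multiple of 8
total 32 bytes, alignment 8
data bytes 28, size 32 → padding 4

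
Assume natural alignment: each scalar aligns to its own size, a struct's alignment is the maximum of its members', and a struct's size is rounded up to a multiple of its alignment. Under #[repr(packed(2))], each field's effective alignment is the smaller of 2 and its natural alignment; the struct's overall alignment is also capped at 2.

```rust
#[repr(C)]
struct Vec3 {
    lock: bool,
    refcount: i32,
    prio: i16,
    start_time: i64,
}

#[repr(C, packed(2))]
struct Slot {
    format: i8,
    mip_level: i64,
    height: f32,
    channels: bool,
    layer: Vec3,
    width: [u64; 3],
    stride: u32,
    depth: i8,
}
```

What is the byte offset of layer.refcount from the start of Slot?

20

Vec3: lock at 0 (size 1, align 1) → ends 1; pad 3 to align 4 for refcount; refcount at 4 (size 4, align 4) → ends 8; prio at 8 (size 2, align 2) → ends 10; pad 6 to align 8 for start_time; start_time at 16 (size 8, align 8) → ends 24; total 24 bytes, alignment 8
format at 0 (size 1, align 1) → ends 1
pad 1 to align 2 for mip_level
mip_level at 2 (size 8, align 2) → ends 10
height at 10 (size 4, align 2) → ends 14
channels at 14 (size 1, align 1) → ends 15
pad 1 to align 2 for layer
layer at 16 (size 24, align 2) → ends 40
within Vec3: refcount at 4
16 + 4 = 20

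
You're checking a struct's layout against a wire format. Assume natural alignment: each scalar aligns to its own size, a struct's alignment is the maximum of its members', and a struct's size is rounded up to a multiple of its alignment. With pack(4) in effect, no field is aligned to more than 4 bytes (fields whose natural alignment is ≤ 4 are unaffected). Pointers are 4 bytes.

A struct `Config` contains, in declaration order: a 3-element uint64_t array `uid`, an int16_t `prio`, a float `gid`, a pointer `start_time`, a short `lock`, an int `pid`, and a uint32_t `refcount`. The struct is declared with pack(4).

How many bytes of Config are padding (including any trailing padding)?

@0: uid [24B, align 4] → 24
@24: prio [2B, align 2] → 26
+2 pad (align 4)
@28: gid [4B, align 4] → 32
@32: start_time [4B, align 4] → 36
@36: lock [2B, align 2] → 38
+2 pad (align 4)
@40: pid [4B, align 4] → 44
@44: refcount [4B, align 4] → 48
size 48, align 4
data bytes 44, size 48 → padding 4

4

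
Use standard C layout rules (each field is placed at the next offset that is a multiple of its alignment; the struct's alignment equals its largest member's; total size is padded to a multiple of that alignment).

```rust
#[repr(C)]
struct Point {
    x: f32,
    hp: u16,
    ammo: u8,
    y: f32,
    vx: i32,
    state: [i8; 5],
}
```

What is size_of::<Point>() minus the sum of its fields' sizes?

4

0..4  x  (4B, 4-aligned)
4..6  hp  (2B, 2-aligned)
6..7  ammo  (1B, 1-aligned)
7..8  -- padding (1B)
8..12  y  (4B, 4-aligned)
12..16  vx  (4B, 4-aligned)
16..21  state  (5B, 1-aligned)
21..24  -- tail padding (3B)
sizeof = 24, alignof = 4
data bytes 20, size 24 → padding 4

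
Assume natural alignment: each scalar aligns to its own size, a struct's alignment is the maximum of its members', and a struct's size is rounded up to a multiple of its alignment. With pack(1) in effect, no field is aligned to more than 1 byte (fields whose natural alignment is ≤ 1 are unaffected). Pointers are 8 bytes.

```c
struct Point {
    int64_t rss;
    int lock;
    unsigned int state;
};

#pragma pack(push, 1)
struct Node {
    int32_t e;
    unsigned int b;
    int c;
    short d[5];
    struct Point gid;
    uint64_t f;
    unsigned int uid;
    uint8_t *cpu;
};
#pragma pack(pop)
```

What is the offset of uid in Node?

46

Point: @0: rss [8B, align 8] → 8; @8: lock [4B, align 4] → 12; @12: state [4B, align 4] → 16; size 16, align 8
@0: e [4B, align 1] → 4
@4: b [4B, align 1] → 8
@8: c [4B, align 1] → 12
@12: d [10B, align 1] → 22
@22: gid [16B, align 1] → 38
@38: f [8B, align 1] → 46
@46: uid [4B, align 1] → 50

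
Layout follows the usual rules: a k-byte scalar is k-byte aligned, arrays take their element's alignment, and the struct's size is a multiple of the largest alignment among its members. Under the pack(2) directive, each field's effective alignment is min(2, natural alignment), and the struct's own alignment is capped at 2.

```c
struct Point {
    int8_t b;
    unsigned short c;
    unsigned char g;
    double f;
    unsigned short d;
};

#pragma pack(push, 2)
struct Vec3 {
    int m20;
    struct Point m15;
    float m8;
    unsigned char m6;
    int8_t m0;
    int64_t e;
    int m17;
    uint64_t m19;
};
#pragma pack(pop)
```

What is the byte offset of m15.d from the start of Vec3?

Point: b at 0 (size 1, align 1) → ends 1; pad 1 to align 2 for c; c at 2 (size 2, align 2) → ends 4; g at 4 (size 1, align 1) → ends 5; pad 3 to align 8 for f; f at 8 (size 8, align 8) → ends 16; d at 16 (size 2, align 2) → ends 18; tail pad 6 to reach multiple of 8; total 24 bytes, alignment 8
m20 at 0 (size 4, align 2) → ends 4
m15 at 4 (size 24, align 2) → ends 28
within Point: d at 16
4 + 16 = 20

20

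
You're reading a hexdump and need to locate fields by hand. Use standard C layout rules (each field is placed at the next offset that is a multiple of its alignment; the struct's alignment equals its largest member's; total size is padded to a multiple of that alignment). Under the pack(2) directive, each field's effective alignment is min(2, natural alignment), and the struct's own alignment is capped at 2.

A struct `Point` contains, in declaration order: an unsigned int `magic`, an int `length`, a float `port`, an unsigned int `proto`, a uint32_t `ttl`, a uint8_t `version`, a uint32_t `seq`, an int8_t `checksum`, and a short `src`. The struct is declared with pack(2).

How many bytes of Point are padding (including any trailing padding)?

@0: magic [4B, align 2] → 4
@4: length [4B, align 2] → 8
@8: port [4B, align 2] → 12
@12: proto [4B, align 2] → 16
@16: ttl [4B, align 2] → 20
@20: version [1B, align 1] → 21
+1 pad (align 2)
@22: seq [4B, align 2] → 26
@26: checksum [1B, align 1] → 27
+1 pad (align 2)
@28: src [2B, align 2] → 30
size 30, align 2
data bytes 28, size 30 → padding 2

2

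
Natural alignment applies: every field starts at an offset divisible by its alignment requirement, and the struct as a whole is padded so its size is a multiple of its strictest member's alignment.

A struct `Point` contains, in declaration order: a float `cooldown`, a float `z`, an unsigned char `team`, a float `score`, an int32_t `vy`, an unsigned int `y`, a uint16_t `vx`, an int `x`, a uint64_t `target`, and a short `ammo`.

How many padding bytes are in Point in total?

0..4  cooldown  (4B, 4-aligned)
4..8  z  (4B, 4-aligned)
8..9  team  (1B, 1-aligned)
9..12  -- padding (3B)
12..16  score  (4B, 4-aligned)
16..20  vy  (4B, 4-aligned)
20..24  y  (4B, 4-aligned)
24..26  vx  (2B, 2-aligned)
26..28  -- padding (2B)
28..32  x  (4B, 4-aligned)
32..40  target  (8B, 8-aligned)
40..42  ammo  (2B, 2-aligned)
42..48  -- tail padding (6B)
sizeof = 48, alignof = 8
data bytes 37, size 48 → padding 11

11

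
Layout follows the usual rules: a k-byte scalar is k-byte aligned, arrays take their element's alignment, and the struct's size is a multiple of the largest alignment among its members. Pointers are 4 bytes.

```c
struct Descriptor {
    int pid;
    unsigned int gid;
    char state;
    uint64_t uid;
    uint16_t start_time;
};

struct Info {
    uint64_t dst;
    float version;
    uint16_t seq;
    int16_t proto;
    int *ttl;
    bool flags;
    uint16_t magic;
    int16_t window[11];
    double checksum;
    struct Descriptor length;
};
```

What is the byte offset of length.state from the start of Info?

64

Descriptor: @0: pid [4B, align 4] → 4; @4: gid [4B, align 4] → 8; @8: state [1B, align 1] → 9; +7 pad (align 8); @16: uid [8B, align 8] → 24; @24: start_time [2B, align 2] → 26; +6 tail pad (align 8); size 32, align 8
@0: dst [8B, align 8] → 8
@8: version [4B, align 4] → 12
@12: seq [2B, align 2] → 14
@14: proto [2B, align 2] → 16
@16: ttl [4B, align 4] → 20
@20: flags [1B, align 1] → 21
+1 pad (align 2)
@22: magic [2B, align 2] → 24
@24: window [22B, align 2] → 46
+2 pad (align 8)
@48: checksum [8B, align 8] → 56
@56: length [32B, align 8] → 88
within Descriptor: state at 8
56 + 8 = 64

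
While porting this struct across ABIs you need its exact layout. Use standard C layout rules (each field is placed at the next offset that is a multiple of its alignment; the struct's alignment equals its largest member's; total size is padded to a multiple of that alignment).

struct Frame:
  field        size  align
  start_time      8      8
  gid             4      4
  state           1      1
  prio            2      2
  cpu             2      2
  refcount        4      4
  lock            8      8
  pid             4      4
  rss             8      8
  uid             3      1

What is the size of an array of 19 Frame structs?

1064

start_time at 0 (size 8, align 8) → ends 8
gid at 8 (size 4, align 4) → ends 12
state at 12 (size 1, align 1) → ends 13
pad 1 to align 2 for prio
prio at 14 (size 2, align 2) → ends 16
cpu at 16 (size 2, align 2) → ends 18
pad 2 to align 4 for refcount
refcount at 20 (size 4, align 4) → ends 24
lock at 24 (size 8, align 8) → ends 32
pid at 32 (size 4, align 4) → ends 36
pad 4 to align 8 for rss
rss at 40 (size 8, align 8) → ends 48
uid at 48 (size 3, align 1) → ends 51
tail pad 5 to reach multiple of 8
total 56 bytes, alignment 8
array of 19: 19 × 56 = 1064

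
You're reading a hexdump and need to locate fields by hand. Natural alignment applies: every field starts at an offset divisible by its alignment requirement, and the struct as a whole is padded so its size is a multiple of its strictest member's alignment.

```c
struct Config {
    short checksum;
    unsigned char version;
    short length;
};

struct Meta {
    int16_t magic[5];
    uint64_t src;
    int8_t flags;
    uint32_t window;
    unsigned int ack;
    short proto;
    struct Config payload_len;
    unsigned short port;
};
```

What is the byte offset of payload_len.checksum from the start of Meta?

Config: 0..2  checksum  (2B, 2-aligned); 2..3  version  (1B, 1-aligned); 3..4  -- padding (1B); 4..6  length  (2B, 2-aligned); sizeof = 6, alignof = 2
0..10  magic  (10B, 2-aligned)
10..16  -- padding (6B)
16..24  src  (8B, 8-aligned)
24..25  flags  (1B, 1-aligned)
25..28  -- padding (3B)
28..32  window  (4B, 4-aligned)
32..36  ack  (4B, 4-aligned)
36..38  proto  (2B, 2-aligned)
38..44  payload_len  (6B, 2-aligned)
within Config: checksum at 0
38 + 0 = 38

38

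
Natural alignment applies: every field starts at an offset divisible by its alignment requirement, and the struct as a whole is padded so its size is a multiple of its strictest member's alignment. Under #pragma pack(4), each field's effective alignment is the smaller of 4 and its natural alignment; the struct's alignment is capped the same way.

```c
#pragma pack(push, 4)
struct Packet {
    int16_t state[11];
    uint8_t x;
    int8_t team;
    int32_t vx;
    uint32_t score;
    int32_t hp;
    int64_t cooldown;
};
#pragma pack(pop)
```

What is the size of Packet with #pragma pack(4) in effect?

44

0..22  state  (22B, 2-aligned)
22..23  x  (1B, 1-aligned)
23..24  team  (1B, 1-aligned)
24..28  vx  (4B, 4-aligned)
28..32  score  (4B, 4-aligned)
32..36  hp  (4B, 4-aligned)
36..44  cooldown  (8B, 4-aligned)
sizeof = 44, alignof = 4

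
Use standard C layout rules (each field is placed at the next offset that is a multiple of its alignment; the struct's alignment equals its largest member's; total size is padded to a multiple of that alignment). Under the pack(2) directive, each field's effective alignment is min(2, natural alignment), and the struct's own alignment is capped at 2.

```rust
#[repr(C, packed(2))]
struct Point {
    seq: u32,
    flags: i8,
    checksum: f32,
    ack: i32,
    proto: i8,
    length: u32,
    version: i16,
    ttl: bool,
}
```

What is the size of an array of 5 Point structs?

120

0..4  seq  (4B, 2-aligned)
4..5  flags  (1B, 1-aligned)
5..6  -- padding (1B)
6..10  checksum  (4B, 2-aligned)
10..14  ack  (4B, 2-aligned)
14..15  proto  (1B, 1-aligned)
15..16  -- padding (1B)
16..20  length  (4B, 2-aligned)
20..22  version  (2B, 2-aligned)
22..23  ttl  (1B, 1-aligned)
23..24  -- tail padding (1B)
sizeof = 24, alignof = 2
array of 5: 5 × 24 = 120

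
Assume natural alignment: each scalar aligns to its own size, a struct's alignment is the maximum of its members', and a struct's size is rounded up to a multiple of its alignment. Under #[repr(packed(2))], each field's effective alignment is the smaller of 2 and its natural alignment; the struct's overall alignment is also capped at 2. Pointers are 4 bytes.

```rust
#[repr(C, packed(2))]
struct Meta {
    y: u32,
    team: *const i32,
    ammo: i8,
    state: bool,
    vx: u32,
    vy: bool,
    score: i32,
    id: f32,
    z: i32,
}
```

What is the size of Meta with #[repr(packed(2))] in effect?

y at 0 (size 4, align 2) → ends 4
team at 4 (size 4, align 2) → ends 8
ammo at 8 (size 1, align 1) → ends 9
state at 9 (size 1, align 1) → ends 10
vx at 10 (size 4, align 2) → ends 14
vy at 14 (size 1, align 1) → ends 15
pad 1 to align 2 for score
score at 16 (size 4, align 2) → ends 20
id at 20 (size 4, align 2) → ends 24
z at 24 (size 4, align 2) → ends 28
total 28 bytes, alignment 2

28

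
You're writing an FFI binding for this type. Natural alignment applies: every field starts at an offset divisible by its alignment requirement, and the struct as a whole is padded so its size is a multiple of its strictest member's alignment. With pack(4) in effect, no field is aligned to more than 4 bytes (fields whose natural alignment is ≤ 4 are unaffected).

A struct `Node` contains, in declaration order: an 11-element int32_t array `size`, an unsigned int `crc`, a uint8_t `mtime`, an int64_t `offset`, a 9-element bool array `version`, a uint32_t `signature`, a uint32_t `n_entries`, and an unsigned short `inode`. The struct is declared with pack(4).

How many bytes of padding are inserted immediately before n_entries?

@0: size [44B, align 4] → 44
@44: crc [4B, align 4] → 48
@48: mtime [1B, align 1] → 49
+3 pad (align 4)
@52: offset [8B, align 4] → 60
@60: version [9B, align 1] → 69
+3 pad (align 4)
@72: signature [4B, align 4] → 76
@76: n_entries [4B, align 4] → 80

0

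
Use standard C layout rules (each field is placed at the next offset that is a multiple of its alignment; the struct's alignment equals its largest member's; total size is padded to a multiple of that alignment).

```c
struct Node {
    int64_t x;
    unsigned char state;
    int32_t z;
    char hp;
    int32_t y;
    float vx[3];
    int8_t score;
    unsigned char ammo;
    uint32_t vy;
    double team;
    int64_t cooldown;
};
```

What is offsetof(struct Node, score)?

0..8  x  (8B, 8-aligned)
8..9  state  (1B, 1-aligned)
9..12  -- padding (3B)
12..16  z  (4B, 4-aligned)
16..17  hp  (1B, 1-aligned)
17..20  -- padding (3B)
20..24  y  (4B, 4-aligned)
24..36  vx  (12B, 4-aligned)
36..37  score  (1B, 1-aligned)

36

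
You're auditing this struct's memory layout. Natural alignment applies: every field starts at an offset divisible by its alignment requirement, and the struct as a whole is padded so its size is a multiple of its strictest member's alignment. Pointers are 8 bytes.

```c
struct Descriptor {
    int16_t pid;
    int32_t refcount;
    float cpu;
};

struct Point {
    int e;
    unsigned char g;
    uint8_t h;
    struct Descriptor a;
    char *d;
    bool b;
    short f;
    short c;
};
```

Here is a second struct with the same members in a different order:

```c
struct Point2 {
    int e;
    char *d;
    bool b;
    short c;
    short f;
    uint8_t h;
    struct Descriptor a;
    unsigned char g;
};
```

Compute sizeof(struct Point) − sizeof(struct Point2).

Descriptor: @0: pid [2B, align 2] → 2; +2 pad (align 4); @4: refcount [4B, align 4] → 8; @8: cpu [4B, align 4] → 12; size 12, align 4
@0: e [4B, align 4] → 4
@4: g [1B, align 1] → 5
@5: h [1B, align 1] → 6
+2 pad (align 4)
@8: a [12B, align 4] → 20
+4 pad (align 8)
@24: d [8B, align 8] → 32
@32: b [1B, align 1] → 33
+1 pad (align 2)
@34: f [2B, align 2] → 36
@36: c [2B, align 2] → 38
+2 tail pad (align 8)
size 40, align 8
— Point2 —
@0: e [4B, align 4] → 4
+4 pad (align 8)
@8: d [8B, align 8] → 16
@16: b [1B, align 1] → 17
+1 pad (align 2)
@18: c [2B, align 2] → 20
@20: f [2B, align 2] → 22
@22: h [1B, align 1] → 23
+1 pad (align 4)
@24: a [12B, align 4] → 36
@36: g [1B, align 1] → 37
+3 tail pad (align 8)
size 40, align 8
40 − 40 = 0

0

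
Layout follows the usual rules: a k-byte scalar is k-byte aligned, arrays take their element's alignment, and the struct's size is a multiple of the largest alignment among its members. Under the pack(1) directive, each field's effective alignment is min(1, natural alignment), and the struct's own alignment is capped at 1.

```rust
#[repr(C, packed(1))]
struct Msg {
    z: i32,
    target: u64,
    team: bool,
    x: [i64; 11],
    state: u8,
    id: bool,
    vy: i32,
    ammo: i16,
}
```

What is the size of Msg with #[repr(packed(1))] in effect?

z at 0 (size 4, align 1) → ends 4
target at 4 (size 8, align 1) → ends 12
team at 12 (size 1, align 1) → ends 13
x at 13 (size 88, align 1) → ends 101
state at 101 (size 1, align 1) → ends 102
id at 102 (size 1, align 1) → ends 103
vy at 103 (size 4, align 1) → ends 107
ammo at 107 (size 2, align 1) → ends 109
total 109 bytes, alignment 1

109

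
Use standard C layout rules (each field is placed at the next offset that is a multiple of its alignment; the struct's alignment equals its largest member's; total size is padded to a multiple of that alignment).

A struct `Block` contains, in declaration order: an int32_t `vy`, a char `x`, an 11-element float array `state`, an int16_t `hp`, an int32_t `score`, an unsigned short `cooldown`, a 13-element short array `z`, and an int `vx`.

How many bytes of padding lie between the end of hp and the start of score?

vy at 0 (size 4, align 4) → ends 4
x at 4 (size 1, align 1) → ends 5
pad 3 to align 4 for state
state at 8 (size 44, align 4) → ends 52
hp at 52 (size 2, align 2) → ends 54
pad 2 to align 4 for score
score at 56 (size 4, align 4) → ends 60

2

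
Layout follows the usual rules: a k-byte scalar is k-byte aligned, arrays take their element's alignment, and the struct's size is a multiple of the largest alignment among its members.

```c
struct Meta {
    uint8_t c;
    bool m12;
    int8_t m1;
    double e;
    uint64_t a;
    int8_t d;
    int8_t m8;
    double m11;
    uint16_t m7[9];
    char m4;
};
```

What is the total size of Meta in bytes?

@0: c [1B, align 1] → 1
@1: m12 [1B, align 1] → 2
@2: m1 [1B, align 1] → 3
+5 pad (align 8)
@8: e [8B, align 8] → 16
@16: a [8B, align 8] → 24
@24: d [1B, align 1] → 25
@25: m8 [1B, align 1] → 26
+6 pad (align 8)
@32: m11 [8B, align 8] → 40
@40: m7 [18B, align 2] → 58
@58: m4 [1B, align 1] → 59
+5 tail pad (align 8)
size 64, align 8

64 bytes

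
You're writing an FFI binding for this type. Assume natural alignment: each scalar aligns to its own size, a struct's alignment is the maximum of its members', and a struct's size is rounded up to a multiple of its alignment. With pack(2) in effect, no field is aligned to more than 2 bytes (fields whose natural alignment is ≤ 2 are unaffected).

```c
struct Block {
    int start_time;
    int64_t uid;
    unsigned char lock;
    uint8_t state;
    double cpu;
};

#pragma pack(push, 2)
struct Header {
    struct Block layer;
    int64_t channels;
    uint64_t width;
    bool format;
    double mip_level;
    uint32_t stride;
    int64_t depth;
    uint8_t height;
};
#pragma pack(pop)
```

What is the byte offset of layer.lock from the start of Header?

Block: start_time at 0 (size 4, align 4) → ends 4; pad 4 to align 8 for uid; uid at 8 (size 8, align 8) → ends 16; lock at 16 (size 1, align 1) → ends 17; state at 17 (size 1, align 1) → ends 18; pad 6 to align 8 for cpu; cpu at 24 (size 8, align 8) → ends 32; total 32 bytes, alignment 8
layer at 0 (size 32, align 2) → ends 32
within Block: lock at 16
0 + 16 = 16

16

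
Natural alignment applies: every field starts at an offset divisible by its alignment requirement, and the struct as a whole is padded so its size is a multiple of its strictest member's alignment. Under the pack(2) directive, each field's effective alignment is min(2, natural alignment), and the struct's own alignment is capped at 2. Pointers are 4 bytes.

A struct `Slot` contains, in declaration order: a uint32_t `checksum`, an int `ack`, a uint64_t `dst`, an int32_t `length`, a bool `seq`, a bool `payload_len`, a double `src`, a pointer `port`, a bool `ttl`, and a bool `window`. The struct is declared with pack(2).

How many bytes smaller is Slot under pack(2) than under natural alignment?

natural layout:
  checksum at 0 (size 4, align 4) → ends 4
  ack at 4 (size 4, align 4) → ends 8
  dst at 8 (size 8, align 8) → ends 16
  length at 16 (size 4, align 4) → ends 20
  seq at 20 (size 1, align 1) → ends 21
  payload_len at 21 (size 1, align 1) → ends 22
  pad 2 to align 8 for src
  src at 24 (size 8, align 8) → ends 32
  port at 32 (size 4, align 4) → ends 36
  ttl at 36 (size 1, align 1) → ends 37
  window at 37 (size 1, align 1) → ends 38
  tail pad 2 to reach multiple of 8
  total 40 bytes, alignment 8
packed(2) layout:
  checksum at 0 (size 4, align 2) → ends 4
  ack at 4 (size 4, align 2) → ends 8
  dst at 8 (size 8, align 2) → ends 16
  length at 16 (size 4, align 2) → ends 20
  seq at 20 (size 1, align 1) → ends 21
  payload_len at 21 (size 1, align 1) → ends 22
  src at 22 (size 8, align 2) → ends 30
  port at 30 (size 4, align 2) → ends 34
  ttl at 34 (size 1, align 1) → ends 35
  window at 35 (size 1, align 1) → ends 36
  total 36 bytes, alignment 2
40 − 36 = 4

4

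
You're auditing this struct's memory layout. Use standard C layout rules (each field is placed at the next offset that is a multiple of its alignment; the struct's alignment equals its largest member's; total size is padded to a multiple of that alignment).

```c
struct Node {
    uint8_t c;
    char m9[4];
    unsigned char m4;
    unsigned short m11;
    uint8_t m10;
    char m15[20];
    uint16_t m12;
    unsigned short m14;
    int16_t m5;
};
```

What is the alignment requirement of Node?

member alignments: c=1, m9=1, m4=1, m11=2, m10=1, m15=1, m12=2, m14=2, m5=2
max = 2

2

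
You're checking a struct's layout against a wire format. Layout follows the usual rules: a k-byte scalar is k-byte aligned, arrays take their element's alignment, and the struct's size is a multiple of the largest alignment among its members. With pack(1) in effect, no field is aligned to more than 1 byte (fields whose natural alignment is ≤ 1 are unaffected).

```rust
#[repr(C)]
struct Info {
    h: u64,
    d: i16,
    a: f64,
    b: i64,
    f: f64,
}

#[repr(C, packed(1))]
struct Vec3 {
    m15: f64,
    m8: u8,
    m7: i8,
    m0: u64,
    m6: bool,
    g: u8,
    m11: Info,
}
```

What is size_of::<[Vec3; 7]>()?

Info: h at 0 (size 8, align 8) → ends 8; d at 8 (size 2, align 2) → ends 10; pad 6 to align 8 for a; a at 16 (size 8, align 8) → ends 24; b at 24 (size 8, align 8) → ends 32; f at 32 (size 8, align 8) → ends 40; total 40 bytes, alignment 8
m15 at 0 (size 8, align 1) → ends 8
m8 at 8 (size 1, align 1) → ends 9
m7 at 9 (size 1, align 1) → ends 10
m0 at 10 (size 8, align 1) → ends 18
m6 at 18 (size 1, align 1) → ends 19
g at 19 (size 1, align 1) → ends 20
m11 at 20 (size 40, align 1) → ends 60
total 60 bytes, alignment 1
array of 7: 7 × 60 = 420

420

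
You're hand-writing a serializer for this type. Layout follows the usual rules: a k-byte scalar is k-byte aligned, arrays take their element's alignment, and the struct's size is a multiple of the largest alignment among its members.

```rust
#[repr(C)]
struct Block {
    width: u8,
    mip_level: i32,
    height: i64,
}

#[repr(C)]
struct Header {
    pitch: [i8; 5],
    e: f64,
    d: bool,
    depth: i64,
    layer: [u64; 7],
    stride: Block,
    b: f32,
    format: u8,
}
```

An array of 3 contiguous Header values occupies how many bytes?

336

Block: 0..1  width  (1B, 1-aligned); 1..4  -- padding (3B); 4..8  mip_level  (4B, 4-aligned); 8..16  height  (8B, 8-aligned); sizeof = 16, alignof = 8
0..5  pitch  (5B, 1-aligned)
5..8  -- padding (3B)
8..16  e  (8B, 8-aligned)
16..17  d  (1B, 1-aligned)
17..24  -- padding (7B)
24..32  depth  (8B, 8-aligned)
32..88  layer  (56B, 8-aligned)
88..104  stride  (16B, 8-aligned)
104..108  b  (4B, 4-aligned)
108..109  format  (1B, 1-aligned)
109..112  -- tail padding (3B)
sizeof = 112, alignof = 8
array of 3: 3 × 112 = 336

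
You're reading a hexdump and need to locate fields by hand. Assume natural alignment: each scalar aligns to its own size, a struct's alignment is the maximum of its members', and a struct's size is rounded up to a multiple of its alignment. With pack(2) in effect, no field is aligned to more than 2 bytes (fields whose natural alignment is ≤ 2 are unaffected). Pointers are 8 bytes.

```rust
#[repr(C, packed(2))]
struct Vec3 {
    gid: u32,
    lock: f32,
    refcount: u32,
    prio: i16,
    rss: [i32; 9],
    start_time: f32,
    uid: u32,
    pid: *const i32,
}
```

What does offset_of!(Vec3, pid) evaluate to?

0..4  gid  (4B, 2-aligned)
4..8  lock  (4B, 2-aligned)
8..12  refcount  (4B, 2-aligned)
12..14  prio  (2B, 2-aligned)
14..50  rss  (36B, 2-aligned)
50..54  start_time  (4B, 2-aligned)
54..58  uid  (4B, 2-aligned)
58..66  pid  (8B, 2-aligned)

58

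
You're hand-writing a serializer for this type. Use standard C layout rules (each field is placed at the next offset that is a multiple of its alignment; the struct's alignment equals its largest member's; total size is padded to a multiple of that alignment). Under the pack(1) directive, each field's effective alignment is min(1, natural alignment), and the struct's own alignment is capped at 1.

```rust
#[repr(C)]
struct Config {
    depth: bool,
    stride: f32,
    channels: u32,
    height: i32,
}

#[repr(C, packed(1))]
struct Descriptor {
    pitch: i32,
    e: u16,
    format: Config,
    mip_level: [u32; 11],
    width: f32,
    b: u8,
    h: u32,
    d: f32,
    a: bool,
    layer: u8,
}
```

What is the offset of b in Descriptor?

70

Config: 0..1  depth  (1B, 1-aligned); 1..4  -- padding (3B); 4..8  stride  (4B, 4-aligned); 8..12  channels  (4B, 4-aligned); 12..16  height  (4B, 4-aligned); sizeof = 16, alignof = 4
0..4  pitch  (4B, 1-aligned)
4..6  e  (2B, 1-aligned)
6..22  format  (16B, 1-aligned)
22..66  mip_level  (44B, 1-aligned)
66..70  width  (4B, 1-aligned)
70..71  b  (1B, 1-aligned)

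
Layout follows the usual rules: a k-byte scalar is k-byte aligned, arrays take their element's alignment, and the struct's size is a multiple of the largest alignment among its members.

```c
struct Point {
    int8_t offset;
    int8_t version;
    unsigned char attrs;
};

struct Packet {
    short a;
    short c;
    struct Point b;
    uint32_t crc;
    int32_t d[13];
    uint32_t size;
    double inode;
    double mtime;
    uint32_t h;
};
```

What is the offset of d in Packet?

Point: 0..1  offset  (1B, 1-aligned); 1..2  version  (1B, 1-aligned); 2..3  attrs  (1B, 1-aligned); sizeof = 3, alignof = 1
0..2  a  (2B, 2-aligned)
2..4  c  (2B, 2-aligned)
4..7  b  (3B, 1-aligned)
7..8  -- padding (1B)
8..12  crc  (4B, 4-aligned)
12..64  d  (52B, 4-aligned)

12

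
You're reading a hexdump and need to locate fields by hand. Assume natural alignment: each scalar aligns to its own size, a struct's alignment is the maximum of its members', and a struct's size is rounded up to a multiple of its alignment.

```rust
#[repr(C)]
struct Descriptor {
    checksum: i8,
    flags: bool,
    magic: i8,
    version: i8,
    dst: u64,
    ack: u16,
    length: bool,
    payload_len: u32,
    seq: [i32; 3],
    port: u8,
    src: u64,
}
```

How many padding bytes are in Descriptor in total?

checksum at 0 (size 1, align 1) → ends 1
flags at 1 (size 1, align 1) → ends 2
magic at 2 (size 1, align 1) → ends 3
version at 3 (size 1, align 1) → ends 4
pad 4 to align 8 for dst
dst at 8 (size 8, align 8) → ends 16
ack at 16 (size 2, align 2) → ends 18
length at 18 (size 1, align 1) → ends 19
pad 1 to align 4 for payload_len
payload_len at 20 (size 4, align 4) → ends 24
seq at 24 (size 12, align 4) → ends 36
port at 36 (size 1, align 1) → ends 37
pad 3 to align 8 for src
src at 40 (size 8, align 8) → ends 48
total 48 bytes, alignment 8
data bytes 40, size 48 → padding 8

8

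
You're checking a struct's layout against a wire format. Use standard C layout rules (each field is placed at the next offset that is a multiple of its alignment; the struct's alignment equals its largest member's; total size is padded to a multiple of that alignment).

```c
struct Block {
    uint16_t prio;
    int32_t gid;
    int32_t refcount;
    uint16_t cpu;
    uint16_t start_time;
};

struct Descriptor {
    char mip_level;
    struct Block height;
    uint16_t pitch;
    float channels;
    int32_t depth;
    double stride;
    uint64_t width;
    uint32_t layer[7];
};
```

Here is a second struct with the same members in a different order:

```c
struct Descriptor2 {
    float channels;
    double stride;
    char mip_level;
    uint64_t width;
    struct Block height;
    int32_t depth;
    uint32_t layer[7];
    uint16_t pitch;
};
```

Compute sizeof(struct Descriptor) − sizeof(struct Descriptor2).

Block: @0: prio [2B, align 2] → 2; +2 pad (align 4); @4: gid [4B, align 4] → 8; @8: refcount [4B, align 4] → 12; @12: cpu [2B, align 2] → 14; @14: start_time [2B, align 2] → 16; size 16, align 4
@0: mip_level [1B, align 1] → 1
+3 pad (align 4)
@4: height [16B, align 4] → 20
@20: pitch [2B, align 2] → 22
+2 pad (align 4)
@24: channels [4B, align 4] → 28
@28: depth [4B, align 4] → 32
@32: stride [8B, align 8] → 40
@40: width [8B, align 8] → 48
@48: layer [28B, align 4] → 76
+4 tail pad (align 8)
size 80, align 8
— Descriptor2 —
@0: channels [4B, align 4] → 4
+4 pad (align 8)
@8: stride [8B, align 8] → 16
@16: mip_level [1B, align 1] → 17
+7 pad (align 8)
@24: width [8B, align 8] → 32
@32: height [16B, align 4] → 48
@48: depth [4B, align 4] → 52
@52: layer [28B, align 4] → 80
@80: pitch [2B, align 2] → 82
+6 tail pad (align 8)
size 88, align 8
80 − 88 = -8

-8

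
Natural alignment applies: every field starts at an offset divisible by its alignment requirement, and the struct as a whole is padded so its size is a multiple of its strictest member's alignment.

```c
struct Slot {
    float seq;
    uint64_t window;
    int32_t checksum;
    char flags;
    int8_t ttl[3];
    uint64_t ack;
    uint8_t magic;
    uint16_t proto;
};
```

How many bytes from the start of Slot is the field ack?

24

@0: seq [4B, align 4] → 4
+4 pad (align 8)
@8: window [8B, align 8] → 16
@16: checksum [4B, align 4] → 20
@20: flags [1B, align 1] → 21
@21: ttl [3B, align 1] → 24
@24: ack [8B, align 8] → 32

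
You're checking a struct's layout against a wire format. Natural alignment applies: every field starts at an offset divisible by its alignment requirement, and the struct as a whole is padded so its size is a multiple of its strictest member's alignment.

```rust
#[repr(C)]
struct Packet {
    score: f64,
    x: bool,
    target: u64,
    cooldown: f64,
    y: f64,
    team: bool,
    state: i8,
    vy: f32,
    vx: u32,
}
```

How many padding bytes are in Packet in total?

0..8  score  (8B, 8-aligned)
8..9  x  (1B, 1-aligned)
9..16  -- padding (7B)
16..24  target  (8B, 8-aligned)
24..32  cooldown  (8B, 8-aligned)
32..40  y  (8B, 8-aligned)
40..41  team  (1B, 1-aligned)
41..42  state  (1B, 1-aligned)
42..44  -- padding (2B)
44..48  vy  (4B, 4-aligned)
48..52  vx  (4B, 4-aligned)
52..56  -- tail padding (4B)
sizeof = 56, alignof = 8
data bytes 43, size 56 → padding 13

13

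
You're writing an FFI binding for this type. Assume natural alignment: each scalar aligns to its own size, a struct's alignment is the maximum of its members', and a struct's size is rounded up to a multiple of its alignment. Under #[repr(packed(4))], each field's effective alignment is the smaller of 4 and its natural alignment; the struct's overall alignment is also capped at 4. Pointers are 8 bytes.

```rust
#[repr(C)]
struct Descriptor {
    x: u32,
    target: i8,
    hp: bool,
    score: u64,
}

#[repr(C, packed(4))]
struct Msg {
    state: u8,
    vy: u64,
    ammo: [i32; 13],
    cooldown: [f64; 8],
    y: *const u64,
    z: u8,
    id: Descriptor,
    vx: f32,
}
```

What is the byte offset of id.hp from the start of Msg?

145

Descriptor: 0..4  x  (4B, 4-aligned); 4..5  target  (1B, 1-aligned); 5..6  hp  (1B, 1-aligned); 6..8  -- padding (2B); 8..16  score  (8B, 8-aligned); sizeof = 16, alignof = 8
0..1  state  (1B, 1-aligned)
1..4  -- padding (3B)
4..12  vy  (8B, 4-aligned)
12..64  ammo  (52B, 4-aligned)
64..128  cooldown  (64B, 4-aligned)
128..136  y  (8B, 4-aligned)
136..137  z  (1B, 1-aligned)
137..140  -- padding (3B)
140..156  id  (16B, 4-aligned)
within Descriptor: hp at 5
140 + 5 = 145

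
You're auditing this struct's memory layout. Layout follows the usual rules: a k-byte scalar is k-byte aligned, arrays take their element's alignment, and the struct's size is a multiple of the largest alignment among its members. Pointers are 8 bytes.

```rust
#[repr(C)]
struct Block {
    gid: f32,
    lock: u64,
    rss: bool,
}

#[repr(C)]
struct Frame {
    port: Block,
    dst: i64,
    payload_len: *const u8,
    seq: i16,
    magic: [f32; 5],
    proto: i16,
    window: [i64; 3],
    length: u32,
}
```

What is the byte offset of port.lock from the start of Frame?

Block: gid at 0 (size 4, align 4) → ends 4; pad 4 to align 8 for lock; lock at 8 (size 8, align 8) → ends 16; rss at 16 (size 1, align 1) → ends 17; tail pad 7 to reach multiple of 8; total 24 bytes, alignment 8
port at 0 (size 24, align 8) → ends 24
within Block: lock at 8
0 + 8 = 8

8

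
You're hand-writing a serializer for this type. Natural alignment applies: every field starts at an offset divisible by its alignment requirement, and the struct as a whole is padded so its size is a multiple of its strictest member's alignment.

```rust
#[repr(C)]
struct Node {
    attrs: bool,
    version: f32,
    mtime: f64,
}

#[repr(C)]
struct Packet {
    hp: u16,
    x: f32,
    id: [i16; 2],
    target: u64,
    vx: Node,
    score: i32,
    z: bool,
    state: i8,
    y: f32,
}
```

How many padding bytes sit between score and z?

Node: attrs at 0 (size 1, align 1) → ends 1; pad 3 to align 4 for version; version at 4 (size 4, align 4) → ends 8; mtime at 8 (size 8, align 8) → ends 16; total 16 bytes, alignment 8
hp at 0 (size 2, align 2) → ends 2
pad 2 to align 4 for x
x at 4 (size 4, align 4) → ends 8
id at 8 (size 4, align 2) → ends 12
pad 4 to align 8 for target
target at 16 (size 8, align 8) → ends 24
vx at 24 (size 16, align 8) → ends 40
score at 40 (size 4, align 4) → ends 44
z at 44 (size 1, align 1) → ends 45

0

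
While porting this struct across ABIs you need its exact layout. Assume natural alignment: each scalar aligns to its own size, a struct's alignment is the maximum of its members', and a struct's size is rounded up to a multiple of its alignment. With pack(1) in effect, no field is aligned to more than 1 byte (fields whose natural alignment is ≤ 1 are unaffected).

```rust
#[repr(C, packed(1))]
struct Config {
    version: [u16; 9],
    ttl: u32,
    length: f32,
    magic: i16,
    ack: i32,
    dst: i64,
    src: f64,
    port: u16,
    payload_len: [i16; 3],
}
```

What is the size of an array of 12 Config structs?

version at 0 (size 18, align 1) → ends 18
ttl at 18 (size 4, align 1) → ends 22
length at 22 (size 4, align 1) → ends 26
magic at 26 (size 2, align 1) → ends 28
ack at 28 (size 4, align 1) → ends 32
dst at 32 (size 8, align 1) → ends 40
src at 40 (size 8, align 1) → ends 48
port at 48 (size 2, align 1) → ends 50
payload_len at 50 (size 6, align 1) → ends 56
total 56 bytes, alignment 1
array of 12: 12 × 56 = 672

672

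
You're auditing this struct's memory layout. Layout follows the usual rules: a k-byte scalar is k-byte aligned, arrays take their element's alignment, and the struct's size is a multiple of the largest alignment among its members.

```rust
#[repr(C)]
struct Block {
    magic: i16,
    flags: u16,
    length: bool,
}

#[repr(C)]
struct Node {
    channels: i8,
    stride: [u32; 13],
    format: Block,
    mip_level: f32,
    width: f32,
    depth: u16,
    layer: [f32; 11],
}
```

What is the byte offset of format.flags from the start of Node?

Block: 0..2  magic  (2B, 2-aligned); 2..4  flags  (2B, 2-aligned); 4..5  length  (1B, 1-aligned); 5..6  -- tail padding (1B); sizeof = 6, alignof = 2
0..1  channels  (1B, 1-aligned)
1..4  -- padding (3B)
4..56  stride  (52B, 4-aligned)
56..62  format  (6B, 2-aligned)
within Block: flags at 2
56 + 2 = 58

58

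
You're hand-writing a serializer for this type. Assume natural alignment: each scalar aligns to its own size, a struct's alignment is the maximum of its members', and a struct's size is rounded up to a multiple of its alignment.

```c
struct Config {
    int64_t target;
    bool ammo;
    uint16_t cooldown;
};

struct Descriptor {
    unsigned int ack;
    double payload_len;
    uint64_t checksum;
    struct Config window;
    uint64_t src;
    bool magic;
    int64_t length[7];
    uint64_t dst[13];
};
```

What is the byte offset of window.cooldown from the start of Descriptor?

34

Config: target at 0 (size 8, align 8) → ends 8; ammo at 8 (size 1, align 1) → ends 9; pad 1 to align 2 for cooldown; cooldown at 10 (size 2, align 2) → ends 12; tail pad 4 to reach multiple of 8; total 16 bytes, alignment 8
ack at 0 (size 4, align 4) → ends 4
pad 4 to align 8 for payload_len
payload_len at 8 (size 8, align 8) → ends 16
checksum at 16 (size 8, align 8) → ends 24
window at 24 (size 16, align 8) → ends 40
within Config: cooldown at 10
24 + 10 = 34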